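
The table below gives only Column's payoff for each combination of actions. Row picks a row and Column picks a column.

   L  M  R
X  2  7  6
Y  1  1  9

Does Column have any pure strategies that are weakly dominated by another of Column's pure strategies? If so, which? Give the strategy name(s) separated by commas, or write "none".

M weakly dominates L — X: 7>2, Y: 1=1.
M is not dominated — it holds its own against L at X (7>2); R at X (7>6).
Nothing dominates R: L at X (6>2); M at Y (9>1).

L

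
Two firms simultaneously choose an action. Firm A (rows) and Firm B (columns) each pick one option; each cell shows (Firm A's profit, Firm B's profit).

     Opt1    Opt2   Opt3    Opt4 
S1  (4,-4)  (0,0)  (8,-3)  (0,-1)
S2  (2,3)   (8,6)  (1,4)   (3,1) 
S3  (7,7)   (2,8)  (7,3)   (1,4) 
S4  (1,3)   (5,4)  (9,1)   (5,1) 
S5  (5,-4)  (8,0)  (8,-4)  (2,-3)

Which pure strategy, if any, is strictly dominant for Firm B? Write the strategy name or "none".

Opt2

Opt2 vs Opt1: S1: 0>-4, S2: 6>3, S3: 8>7, S4: 4>3, S5: 0>-4.
Opt2 vs Opt3: S1: 0>-3, S2: 6>4, S3: 8>3, S4: 4>1, S5: 0>-4.
Opt2 vs Opt4: S1: 0>-1, S2: 6>1, S3: 8>4, S4: 4>1, S5: 0>-3.
Opt2 strictly beats every other strategy against every opponent action, so it is strictly dominant.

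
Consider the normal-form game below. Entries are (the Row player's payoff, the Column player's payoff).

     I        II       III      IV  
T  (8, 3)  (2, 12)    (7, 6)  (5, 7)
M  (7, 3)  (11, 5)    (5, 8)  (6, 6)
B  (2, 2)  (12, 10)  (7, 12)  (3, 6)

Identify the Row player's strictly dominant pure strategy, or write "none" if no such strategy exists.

T fails to dominate M at II (2<11).
M fails to dominate T at I (7<8).
B fails to dominate T at I (2<8).
No single strategy dominates all the others.

none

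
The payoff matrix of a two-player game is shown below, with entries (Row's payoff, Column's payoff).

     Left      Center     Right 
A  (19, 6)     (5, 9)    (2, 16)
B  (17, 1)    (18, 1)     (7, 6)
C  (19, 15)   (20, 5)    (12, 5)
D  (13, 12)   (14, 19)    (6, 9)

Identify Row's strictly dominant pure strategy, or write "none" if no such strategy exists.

none

A fails to dominate B at Center (5<18).
B fails to dominate A at Left (17<19).
C fails to dominate A at Left (19=19).
D fails to dominate A at Left (13<19).
No single strategy dominates all the others.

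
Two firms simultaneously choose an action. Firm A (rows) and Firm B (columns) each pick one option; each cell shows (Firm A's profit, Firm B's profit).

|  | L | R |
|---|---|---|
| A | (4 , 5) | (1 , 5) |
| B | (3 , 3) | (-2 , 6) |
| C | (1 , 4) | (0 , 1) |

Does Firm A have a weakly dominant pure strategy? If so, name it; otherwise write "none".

A

A vs B: L: 4>3, R: 1>-2.
A vs C: L: 4>1, R: 1>0.
A is at least as good as every other strategy against every opponent action, so it is weakly dominant.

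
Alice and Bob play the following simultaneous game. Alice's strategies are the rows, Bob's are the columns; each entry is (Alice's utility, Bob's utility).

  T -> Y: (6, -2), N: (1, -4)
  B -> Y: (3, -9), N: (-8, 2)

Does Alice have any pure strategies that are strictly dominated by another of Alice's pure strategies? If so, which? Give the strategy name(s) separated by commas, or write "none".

B

T: no other strategy beats it everywhere (B at Y (6>3)).
B: dominated, since T does at least as well everywhere (Y: 6>3, N: 1>-8).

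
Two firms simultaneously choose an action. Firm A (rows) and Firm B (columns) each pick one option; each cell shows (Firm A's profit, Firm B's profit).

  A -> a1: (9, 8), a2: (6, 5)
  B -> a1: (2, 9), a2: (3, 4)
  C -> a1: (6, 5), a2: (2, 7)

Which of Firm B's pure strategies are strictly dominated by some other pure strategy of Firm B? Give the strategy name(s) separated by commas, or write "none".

none

a1: no other strategy beats it everywhere (a2 at A (8>5)).
a2: no other strategy beats it everywhere (a1 at C (7>5)).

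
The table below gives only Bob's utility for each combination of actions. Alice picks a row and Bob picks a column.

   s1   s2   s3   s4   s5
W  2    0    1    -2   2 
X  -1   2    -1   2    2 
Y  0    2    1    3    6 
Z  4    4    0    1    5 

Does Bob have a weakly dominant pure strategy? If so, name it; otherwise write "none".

s5

s5 vs s1: W: 2=2, X: 2>-1, Y: 6>0, Z: 5>4.
s5 vs s2: W: 2>0, X: 2=2, Y: 6>2, Z: 5>4.
s5 vs s3: W: 2>1, X: 2>-1, Y: 6>1, Z: 5>0.
s5 vs s4: W: 2>-2, X: 2=2, Y: 6>3, Z: 5>1.
s5 is at least as good as every other strategy against every opponent action, so it is weakly dominant.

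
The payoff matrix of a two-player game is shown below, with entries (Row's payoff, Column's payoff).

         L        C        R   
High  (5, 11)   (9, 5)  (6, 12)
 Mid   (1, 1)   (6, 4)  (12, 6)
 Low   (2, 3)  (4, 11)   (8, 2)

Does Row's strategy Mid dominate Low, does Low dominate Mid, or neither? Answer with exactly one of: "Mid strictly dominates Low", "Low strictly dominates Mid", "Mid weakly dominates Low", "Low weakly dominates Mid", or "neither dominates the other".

neither dominates the other

Compare Mid to Low across each opponent action: L: 1<2, C: 6>4, R: 12>8.
Mid does better at C, R but worse at L; neither strategy dominates the other.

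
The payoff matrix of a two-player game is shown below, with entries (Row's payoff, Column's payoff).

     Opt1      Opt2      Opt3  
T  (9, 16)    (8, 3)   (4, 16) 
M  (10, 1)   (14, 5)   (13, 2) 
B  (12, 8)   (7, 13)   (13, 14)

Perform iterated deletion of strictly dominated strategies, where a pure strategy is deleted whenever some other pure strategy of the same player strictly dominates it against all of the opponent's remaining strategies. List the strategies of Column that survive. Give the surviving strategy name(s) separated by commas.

Row T is eliminated: M beats it against every remaining column (Opt1: 10>9, Opt2: 14>8, Opt3: 13>4).
Column Opt1 is eliminated: Opt2 beats it against every remaining row (M: 5>1, B: 13>8).
Among the remaining strategies, none is strictly dominated by another pure strategy of the same player, so the elimination stops.
Surviving strategies — Row: {M, B}; Column: {Opt2, Opt3}.

Opt2, Opt3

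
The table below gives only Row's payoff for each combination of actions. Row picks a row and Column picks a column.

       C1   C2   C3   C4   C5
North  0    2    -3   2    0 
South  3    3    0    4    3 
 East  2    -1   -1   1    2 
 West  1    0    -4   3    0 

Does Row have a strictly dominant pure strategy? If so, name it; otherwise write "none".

South

South vs North: C1: 3>0, C2: 3>2, C3: 0>-3, C4: 4>2, C5: 3>0.
South vs East: C1: 3>2, C2: 3>-1, C3: 0>-1, C4: 4>1, C5: 3>2.
South vs West: C1: 3>1, C2: 3>0, C3: 0>-4, C4: 4>3, C5: 3>0.
South strictly beats every other strategy against every opponent action, so it is strictly dominant.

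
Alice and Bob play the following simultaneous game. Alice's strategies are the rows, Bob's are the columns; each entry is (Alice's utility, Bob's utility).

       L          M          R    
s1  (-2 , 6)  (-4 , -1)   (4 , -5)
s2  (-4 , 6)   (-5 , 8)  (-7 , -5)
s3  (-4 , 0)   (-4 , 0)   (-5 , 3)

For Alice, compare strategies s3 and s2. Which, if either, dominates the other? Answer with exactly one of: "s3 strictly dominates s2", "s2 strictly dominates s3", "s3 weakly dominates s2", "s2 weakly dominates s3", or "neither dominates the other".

s3 weakly dominates s2

Compare s3 to s2 across each opponent action: L: -4=-4, M: -4>-5, R: -5>-7.
s3 is at least as good everywhere and strictly better somewhere (tied only at L), so s3 weakly but not strictly dominates s2.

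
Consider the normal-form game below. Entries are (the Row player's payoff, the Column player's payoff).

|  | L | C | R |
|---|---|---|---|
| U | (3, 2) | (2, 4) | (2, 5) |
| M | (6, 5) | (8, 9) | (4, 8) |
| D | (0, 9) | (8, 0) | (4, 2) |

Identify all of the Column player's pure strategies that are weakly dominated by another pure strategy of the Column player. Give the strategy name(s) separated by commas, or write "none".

none

Nothing dominates L: C at D (9>0); R at D (9>2).
Nothing dominates C: L at U (4>2); R at M (9>8).
R: no other strategy beats it everywhere (L at U (5>2); C at U (5>4)).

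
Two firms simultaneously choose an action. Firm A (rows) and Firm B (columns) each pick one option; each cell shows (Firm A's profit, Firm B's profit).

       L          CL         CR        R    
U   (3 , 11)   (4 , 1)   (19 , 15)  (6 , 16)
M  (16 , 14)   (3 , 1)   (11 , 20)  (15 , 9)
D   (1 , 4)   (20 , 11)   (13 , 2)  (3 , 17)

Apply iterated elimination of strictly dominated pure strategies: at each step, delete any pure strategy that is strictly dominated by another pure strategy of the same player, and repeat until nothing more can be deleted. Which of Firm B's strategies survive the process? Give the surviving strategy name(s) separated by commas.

CR, R

Firm B's strategy CL is strictly dominated by R (U: 16>1, M: 9>1, D: 17>11) and is removed.
For Firm A, U strictly dominates D on the remaining columns (L: 3>1, CR: 19>13, R: 6>3); eliminate D.
Firm B's strategy L is strictly dominated by CR (U: 15>11, M: 20>14) and is removed.
Among the remaining strategies, none is strictly dominated by another pure strategy of the same player, so the elimination stops.
Surviving strategies — Firm A: {U, M}; Firm B: {CR, R}.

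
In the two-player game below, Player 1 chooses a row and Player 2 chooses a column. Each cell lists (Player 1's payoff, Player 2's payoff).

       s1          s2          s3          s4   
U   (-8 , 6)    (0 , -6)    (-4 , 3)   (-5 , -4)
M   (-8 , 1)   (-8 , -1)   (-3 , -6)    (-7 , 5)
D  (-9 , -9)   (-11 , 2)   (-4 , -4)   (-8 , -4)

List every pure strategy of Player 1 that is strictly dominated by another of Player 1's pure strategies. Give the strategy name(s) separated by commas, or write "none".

D

U: no other strategy beats it everywhere (M at s1 (-8=-8); D at s1 (-8>-9)).
M is not dominated — it holds its own against U at s1 (-8=-8); D at s1 (-8>-9).
M strictly dominates D — s1: -8>-9, s2: -8>-11, s3: -3>-4, s4: -7>-8.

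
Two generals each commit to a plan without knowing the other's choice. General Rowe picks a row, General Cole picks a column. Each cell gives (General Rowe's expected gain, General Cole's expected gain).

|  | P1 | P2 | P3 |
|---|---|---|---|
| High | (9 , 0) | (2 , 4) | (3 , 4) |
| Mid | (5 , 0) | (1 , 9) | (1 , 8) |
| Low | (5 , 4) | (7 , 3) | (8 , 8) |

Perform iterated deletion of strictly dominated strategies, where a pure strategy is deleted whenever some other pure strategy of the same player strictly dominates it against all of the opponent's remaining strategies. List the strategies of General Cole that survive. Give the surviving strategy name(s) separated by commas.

General Rowe's strategy Mid is strictly dominated by High (P1: 9>5, P2: 2>1, P3: 3>1) and is removed.
For General Cole, P3 strictly dominates P1 on the remaining rows (High: 4>0, Low: 8>4); eliminate P1.
General Rowe's strategy High is strictly dominated by Low (P2: 7>2, P3: 8>3) and is removed.
General Cole's strategy P2 is strictly dominated by P3 (Low: 8>3) and is removed.
Among the remaining strategies, none is strictly dominated by another pure strategy of the same player, so the elimination stops.
Surviving strategies — General Rowe: {Low}; General Cole: {P3}.

P3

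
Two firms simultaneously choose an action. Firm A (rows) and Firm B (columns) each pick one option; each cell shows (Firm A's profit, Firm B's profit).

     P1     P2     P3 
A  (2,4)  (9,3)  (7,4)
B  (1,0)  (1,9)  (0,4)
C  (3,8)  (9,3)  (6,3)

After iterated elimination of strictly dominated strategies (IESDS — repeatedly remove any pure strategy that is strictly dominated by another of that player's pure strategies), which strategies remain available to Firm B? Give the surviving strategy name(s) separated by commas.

Row B is eliminated: A beats it against every remaining column (P1: 2>1, P2: 9>1, P3: 7>0).
Column P2 is eliminated: P1 beats it against every remaining row (A: 4>3, C: 8>3).
Among the remaining strategies, none is strictly dominated by another pure strategy of the same player, so the elimination stops.
Surviving strategies — Firm A: {A, C}; Firm B: {P1, P3}.

P1, P3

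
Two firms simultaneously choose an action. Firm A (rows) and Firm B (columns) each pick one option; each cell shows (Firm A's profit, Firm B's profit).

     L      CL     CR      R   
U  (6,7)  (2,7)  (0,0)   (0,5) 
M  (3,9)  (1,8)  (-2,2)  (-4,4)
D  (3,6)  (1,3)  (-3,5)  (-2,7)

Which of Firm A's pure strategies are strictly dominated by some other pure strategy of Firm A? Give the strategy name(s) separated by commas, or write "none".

M, D

Nothing dominates U: M at L (6>3); D at L (6>3).
M is strictly dominated by U (L: 6>3, CL: 2>1, CR: 0>-2, R: 0>-4).
D is strictly dominated by U (L: 6>3, CL: 2>1, CR: 0>-3, R: 0>-2).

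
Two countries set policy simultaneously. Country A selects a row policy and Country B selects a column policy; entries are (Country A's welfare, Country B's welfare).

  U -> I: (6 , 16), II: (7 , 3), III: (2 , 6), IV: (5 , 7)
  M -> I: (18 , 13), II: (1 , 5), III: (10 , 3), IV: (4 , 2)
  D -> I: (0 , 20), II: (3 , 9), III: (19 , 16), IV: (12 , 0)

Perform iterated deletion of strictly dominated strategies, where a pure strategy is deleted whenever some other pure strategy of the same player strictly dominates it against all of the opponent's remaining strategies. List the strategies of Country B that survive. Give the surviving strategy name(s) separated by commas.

I

For Country B, I strictly dominates II on the remaining rows (U: 16>3, M: 13>5, D: 20>9); eliminate II.
Country B's strategy III is strictly dominated by I (U: 16>6, M: 13>3, D: 20>16) and is removed.
Column IV is eliminated: I beats it against every remaining row (U: 16>7, M: 13>2, D: 20>0).
Country A's strategy U is strictly dominated by M (I: 18>6) and is removed.
For Country A, M strictly dominates D on the remaining columns (I: 18>0); eliminate D.
Among the remaining strategies, none is strictly dominated by another pure strategy of the same player, so the elimination stops.
Surviving strategies — Country A: {M}; Country B: {I}.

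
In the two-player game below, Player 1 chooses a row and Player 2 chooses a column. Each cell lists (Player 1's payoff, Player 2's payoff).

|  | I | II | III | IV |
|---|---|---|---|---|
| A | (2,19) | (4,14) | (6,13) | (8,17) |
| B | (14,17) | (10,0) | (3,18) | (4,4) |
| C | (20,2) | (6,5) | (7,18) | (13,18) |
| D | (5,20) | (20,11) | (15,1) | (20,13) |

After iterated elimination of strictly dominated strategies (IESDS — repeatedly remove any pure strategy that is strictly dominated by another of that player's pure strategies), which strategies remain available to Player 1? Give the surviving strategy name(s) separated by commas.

C, D

Row A is eliminated: C beats it against every remaining column (I: 20>2, II: 6>4, III: 7>6, IV: 13>8).
For Player 2, IV strictly dominates II on the remaining rows (B: 4>0, C: 18>5, D: 13>11); eliminate II.
Row B is eliminated: C beats it against every remaining column (I: 20>14, III: 7>3, IV: 13>4).
Among the remaining strategies, none is strictly dominated by another pure strategy of the same player, so the elimination stops.
Surviving strategies — Player 1: {C, D}; Player 2: {I, III, IV}.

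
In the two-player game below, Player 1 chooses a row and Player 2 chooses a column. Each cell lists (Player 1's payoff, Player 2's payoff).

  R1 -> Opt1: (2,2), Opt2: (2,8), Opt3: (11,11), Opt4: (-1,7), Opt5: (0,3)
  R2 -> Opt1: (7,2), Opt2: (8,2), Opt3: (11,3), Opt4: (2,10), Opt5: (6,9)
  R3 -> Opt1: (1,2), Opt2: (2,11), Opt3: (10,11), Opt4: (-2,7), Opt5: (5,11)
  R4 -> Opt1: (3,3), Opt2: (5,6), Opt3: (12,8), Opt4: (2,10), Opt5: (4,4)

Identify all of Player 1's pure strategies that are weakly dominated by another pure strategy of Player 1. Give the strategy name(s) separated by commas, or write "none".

R1, R3

R1 is weakly dominated by R2 (Opt1: 7>2, Opt2: 8>2, Opt3: 11=11, Opt4: 2>-1, Opt5: 6>0).
R2: no other strategy beats it everywhere (R1 at Opt1 (7>2); R3 at Opt1 (7>1); R4 at Opt1 (7>3)).
R3: dominated, since R2 does at least as well everywhere (Opt1: 7>1, Opt2: 8>2, Opt3: 11>10, Opt4: 2>-2, Opt5: 6>5).
R4 is not dominated — it holds its own against R1 at Opt1 (3>2); R2 at Opt3 (12>11); R3 at Opt1 (3>1).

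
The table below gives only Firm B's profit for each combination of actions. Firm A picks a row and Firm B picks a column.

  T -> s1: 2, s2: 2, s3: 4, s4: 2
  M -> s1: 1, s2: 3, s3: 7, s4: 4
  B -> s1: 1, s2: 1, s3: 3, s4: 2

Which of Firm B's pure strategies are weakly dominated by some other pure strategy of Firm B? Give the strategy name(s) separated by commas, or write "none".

s1, s2, s4

s2 weakly dominates s1 — T: 2=2, M: 3>1, B: 1=1.
s2 is weakly dominated by s3 (T: 4>2, M: 7>3, B: 3>1).
s3: no other strategy beats it everywhere (s1 at T (4>2); s2 at T (4>2); s4 at T (4>2)).
s3 weakly dominates s4 — T: 4>2, M: 7>4, B: 3>2.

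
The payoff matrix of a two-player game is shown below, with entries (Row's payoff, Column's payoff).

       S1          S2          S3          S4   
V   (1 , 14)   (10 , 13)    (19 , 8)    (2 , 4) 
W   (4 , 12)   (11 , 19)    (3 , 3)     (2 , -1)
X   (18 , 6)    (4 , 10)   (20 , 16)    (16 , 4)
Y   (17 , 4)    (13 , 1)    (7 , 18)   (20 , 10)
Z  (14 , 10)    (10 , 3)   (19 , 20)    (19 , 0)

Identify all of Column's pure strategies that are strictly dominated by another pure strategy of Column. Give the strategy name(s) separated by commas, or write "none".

Nothing dominates S1: S2 at V (14>13); S3 at V (14>8); S4 at V (14>4).
Nothing dominates S2: S1 at W (19>12); S3 at V (13>8); S4 at V (13>4).
S3 is not dominated — it holds its own against S1 at X (16>6); S2 at X (16>10); S4 at V (8>4).
S3 strictly dominates S4 — V: 8>4, W: 3>-1, X: 16>4, Y: 18>10, Z: 20>0.

S4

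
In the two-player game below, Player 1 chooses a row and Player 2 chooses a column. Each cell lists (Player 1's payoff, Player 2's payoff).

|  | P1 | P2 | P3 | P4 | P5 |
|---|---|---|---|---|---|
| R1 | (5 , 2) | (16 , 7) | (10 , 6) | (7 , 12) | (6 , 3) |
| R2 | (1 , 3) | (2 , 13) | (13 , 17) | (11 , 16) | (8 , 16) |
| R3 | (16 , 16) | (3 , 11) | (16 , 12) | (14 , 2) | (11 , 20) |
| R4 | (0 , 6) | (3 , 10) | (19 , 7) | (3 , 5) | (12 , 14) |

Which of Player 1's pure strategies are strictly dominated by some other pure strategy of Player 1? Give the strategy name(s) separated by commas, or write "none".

R2

R1 is not dominated — it holds its own against R2 at P1 (5>1); R3 at P2 (16>3); R4 at P1 (5>0).
R3 strictly dominates R2 — P1: 16>1, P2: 3>2, P3: 16>13, P4: 14>11, P5: 11>8.
R3 is not dominated — it holds its own against R1 at P1 (16>5); R2 at P1 (16>1); R4 at P1 (16>0).
Nothing dominates R4: R1 at P3 (19>10); R2 at P2 (3>2); R3 at P2 (3=3).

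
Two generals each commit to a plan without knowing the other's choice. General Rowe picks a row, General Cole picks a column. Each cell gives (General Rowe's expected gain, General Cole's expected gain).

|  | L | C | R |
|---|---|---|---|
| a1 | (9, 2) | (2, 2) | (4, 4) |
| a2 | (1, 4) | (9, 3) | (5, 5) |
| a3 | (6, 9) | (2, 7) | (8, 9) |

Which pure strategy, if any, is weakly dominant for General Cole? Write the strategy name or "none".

R

R vs L: a1: 4>2, a2: 5>4, a3: 9=9.
R vs C: a1: 4>2, a2: 5>3, a3: 9>7.
R is at least as good as every other strategy against every opponent action, so it is weakly dominant.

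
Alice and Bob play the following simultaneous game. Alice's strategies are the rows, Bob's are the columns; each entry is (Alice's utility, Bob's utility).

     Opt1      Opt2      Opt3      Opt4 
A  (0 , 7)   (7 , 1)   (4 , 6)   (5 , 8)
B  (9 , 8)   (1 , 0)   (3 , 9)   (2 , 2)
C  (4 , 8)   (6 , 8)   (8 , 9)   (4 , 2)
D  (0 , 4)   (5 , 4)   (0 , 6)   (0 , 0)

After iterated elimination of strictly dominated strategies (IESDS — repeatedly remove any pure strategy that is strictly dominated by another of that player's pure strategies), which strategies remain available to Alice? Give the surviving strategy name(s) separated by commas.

A, B, C

For Alice, C strictly dominates D on the remaining columns (Opt1: 4>0, Opt2: 6>5, Opt3: 8>0, Opt4: 4>0); eliminate D.
Column Opt2 is eliminated: Opt3 beats it against every remaining row (A: 6>1, B: 9>0, C: 9>8).
Among the remaining strategies, none is strictly dominated by another pure strategy of the same player, so the elimination stops.
Surviving strategies — Alice: {A, B, C}; Bob: {Opt1, Opt3, Opt4}.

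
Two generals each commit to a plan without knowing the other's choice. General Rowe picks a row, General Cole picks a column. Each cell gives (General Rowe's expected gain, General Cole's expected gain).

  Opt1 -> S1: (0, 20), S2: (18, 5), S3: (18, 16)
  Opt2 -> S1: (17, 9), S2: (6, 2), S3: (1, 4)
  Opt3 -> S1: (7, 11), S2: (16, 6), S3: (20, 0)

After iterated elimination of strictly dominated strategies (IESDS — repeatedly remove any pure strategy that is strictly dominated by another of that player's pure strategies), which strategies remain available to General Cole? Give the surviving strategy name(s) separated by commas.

S1

For General Cole, S1 strictly dominates S2 on the remaining rows (Opt1: 20>5, Opt2: 9>2, Opt3: 11>6); eliminate S2.
Row Opt1 is eliminated: Opt3 beats it against every remaining column (S1: 7>0, S3: 20>18).
General Cole's strategy S3 is strictly dominated by S1 (Opt2: 9>4, Opt3: 11>0) and is removed.
For General Rowe, Opt2 strictly dominates Opt3 on the remaining columns (S1: 17>7); eliminate Opt3.
Among the remaining strategies, none is strictly dominated by another pure strategy of the same player, so the elimination stops.
Surviving strategies — General Rowe: {Opt2}; General Cole: {S1}.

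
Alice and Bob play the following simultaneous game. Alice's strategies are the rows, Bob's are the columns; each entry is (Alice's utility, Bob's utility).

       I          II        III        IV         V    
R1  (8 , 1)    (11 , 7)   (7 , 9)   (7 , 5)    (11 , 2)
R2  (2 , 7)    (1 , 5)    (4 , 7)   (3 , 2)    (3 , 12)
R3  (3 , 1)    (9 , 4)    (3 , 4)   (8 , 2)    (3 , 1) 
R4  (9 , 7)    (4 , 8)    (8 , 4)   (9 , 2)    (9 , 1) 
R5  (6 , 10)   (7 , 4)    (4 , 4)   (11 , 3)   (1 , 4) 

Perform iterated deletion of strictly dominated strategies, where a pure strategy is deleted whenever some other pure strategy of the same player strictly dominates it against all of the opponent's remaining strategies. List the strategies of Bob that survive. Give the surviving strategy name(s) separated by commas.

Row R2 is eliminated: R1 beats it against every remaining column (I: 8>2, II: 11>1, III: 7>4, IV: 7>3, V: 11>3).
Column IV is eliminated: II beats it against every remaining row (R1: 7>5, R3: 4>2, R4: 8>2, R5: 4>3).
Row R3 is eliminated: R1 beats it against every remaining column (I: 8>3, II: 11>9, III: 7>3, V: 11>3).
Alice's strategy R5 is strictly dominated by R1 (I: 8>6, II: 11>7, III: 7>4, V: 11>1) and is removed.
Column I is eliminated: II beats it against every remaining row (R1: 7>1, R4: 8>7).
Column V is eliminated: II beats it against every remaining row (R1: 7>2, R4: 8>1).
Among the remaining strategies, none is strictly dominated by another pure strategy of the same player, so the elimination stops.
Surviving strategies — Alice: {R1, R4}; Bob: {II, III}.

II, III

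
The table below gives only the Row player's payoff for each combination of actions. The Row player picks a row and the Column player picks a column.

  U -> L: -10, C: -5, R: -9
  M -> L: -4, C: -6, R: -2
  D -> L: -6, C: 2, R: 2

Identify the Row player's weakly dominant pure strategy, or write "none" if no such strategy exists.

none

U fails to dominate M at L (-10<-4).
M fails to dominate U at C (-6<-5).
D fails to dominate M at L (-6<-4).
No single strategy dominates all the others.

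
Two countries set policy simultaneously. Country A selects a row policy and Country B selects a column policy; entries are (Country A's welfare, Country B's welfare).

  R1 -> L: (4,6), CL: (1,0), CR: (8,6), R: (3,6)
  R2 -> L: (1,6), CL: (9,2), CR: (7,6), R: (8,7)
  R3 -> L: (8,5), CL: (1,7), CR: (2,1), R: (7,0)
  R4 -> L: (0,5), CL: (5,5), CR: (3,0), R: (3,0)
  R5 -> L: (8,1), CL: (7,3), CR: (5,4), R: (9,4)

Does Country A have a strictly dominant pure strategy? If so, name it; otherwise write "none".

none

R1 fails to dominate R2 at CL (1<9).
R2 fails to dominate R1 at L (1<4).
R3 fails to dominate R1 at CL (1=1).
R4 fails to dominate R1 at L (0<4).
R5 fails to dominate R1 at CR (5<8).
No single strategy dominates all the others.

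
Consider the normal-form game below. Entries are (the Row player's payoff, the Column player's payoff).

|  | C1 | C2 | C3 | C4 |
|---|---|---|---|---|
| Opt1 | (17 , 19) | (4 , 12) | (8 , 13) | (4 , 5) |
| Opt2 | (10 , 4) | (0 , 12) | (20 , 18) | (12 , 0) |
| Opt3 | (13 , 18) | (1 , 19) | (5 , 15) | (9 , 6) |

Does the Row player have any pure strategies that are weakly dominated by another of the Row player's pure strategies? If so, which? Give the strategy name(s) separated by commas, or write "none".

none

Opt1 is not dominated — it holds its own against Opt2 at C1 (17>10); Opt3 at C1 (17>13).
Opt2 is not dominated — it holds its own against Opt1 at C3 (20>8); Opt3 at C3 (20>5).
Opt3 is not dominated — it holds its own against Opt1 at C4 (9>4); Opt2 at C1 (13>10).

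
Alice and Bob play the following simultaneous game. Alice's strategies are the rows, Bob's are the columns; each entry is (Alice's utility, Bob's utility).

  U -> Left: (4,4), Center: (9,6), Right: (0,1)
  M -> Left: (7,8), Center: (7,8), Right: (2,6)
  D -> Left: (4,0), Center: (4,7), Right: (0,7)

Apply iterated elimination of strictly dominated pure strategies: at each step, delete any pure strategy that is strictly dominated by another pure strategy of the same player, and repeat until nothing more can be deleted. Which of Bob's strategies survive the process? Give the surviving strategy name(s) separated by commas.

Left, Center

Alice's strategy D is strictly dominated by M (Left: 7>4, Center: 7>4, Right: 2>0) and is removed.
Bob's strategy Right is strictly dominated by Left (U: 4>1, M: 8>6) and is removed.
Among the remaining strategies, none is strictly dominated by another pure strategy of the same player, so the elimination stops.
Surviving strategies — Alice: {U, M}; Bob: {Left, Center}.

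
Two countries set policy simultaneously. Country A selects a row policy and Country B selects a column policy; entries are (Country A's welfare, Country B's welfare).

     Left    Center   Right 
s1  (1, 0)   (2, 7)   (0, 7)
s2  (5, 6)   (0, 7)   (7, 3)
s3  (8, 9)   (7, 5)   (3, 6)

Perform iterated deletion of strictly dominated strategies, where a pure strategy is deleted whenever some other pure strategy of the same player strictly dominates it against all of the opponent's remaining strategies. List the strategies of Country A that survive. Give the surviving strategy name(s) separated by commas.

Row s1 is eliminated: s3 beats it against every remaining column (Left: 8>1, Center: 7>2, Right: 3>0).
Country B's strategy Right is strictly dominated by Left (s2: 6>3, s3: 9>6) and is removed.
Row s2 is eliminated: s3 beats it against every remaining column (Left: 8>5, Center: 7>0).
Country B's strategy Center is strictly dominated by Left (s3: 9>5) and is removed.
Among the remaining strategies, none is strictly dominated by another pure strategy of the same player, so the elimination stops.
Surviving strategies — Country A: {s3}; Country B: {Left}.

s3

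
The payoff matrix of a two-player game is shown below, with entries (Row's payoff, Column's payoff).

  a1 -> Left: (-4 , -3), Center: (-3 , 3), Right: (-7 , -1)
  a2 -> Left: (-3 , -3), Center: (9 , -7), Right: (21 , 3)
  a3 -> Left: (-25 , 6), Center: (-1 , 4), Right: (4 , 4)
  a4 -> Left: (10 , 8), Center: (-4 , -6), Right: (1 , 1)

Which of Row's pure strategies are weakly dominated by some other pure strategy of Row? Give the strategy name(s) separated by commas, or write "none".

a1: dominated, since a2 does at least as well everywhere (Left: -3>-4, Center: 9>-3, Right: 21>-7).
a2 is not dominated — it holds its own against a1 at Left (-3>-4); a3 at Left (-3>-25); a4 at Center (9>-4).
a3: dominated, since a2 does at least as well everywhere (Left: -3>-25, Center: 9>-1, Right: 21>4).
a4: no other strategy beats it everywhere (a1 at Left (10>-4); a2 at Left (10>-3); a3 at Left (10>-25)).

a1, a3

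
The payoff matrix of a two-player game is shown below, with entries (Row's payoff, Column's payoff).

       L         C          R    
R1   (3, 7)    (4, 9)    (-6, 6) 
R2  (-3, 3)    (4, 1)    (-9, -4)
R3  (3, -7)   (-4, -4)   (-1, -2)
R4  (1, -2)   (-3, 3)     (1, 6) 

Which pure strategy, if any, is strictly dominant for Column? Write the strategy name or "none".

none

L fails to dominate C at R1 (7<9).
C fails to dominate L at R2 (1<3).
R fails to dominate L at R1 (6<7).
No single strategy dominates all the others.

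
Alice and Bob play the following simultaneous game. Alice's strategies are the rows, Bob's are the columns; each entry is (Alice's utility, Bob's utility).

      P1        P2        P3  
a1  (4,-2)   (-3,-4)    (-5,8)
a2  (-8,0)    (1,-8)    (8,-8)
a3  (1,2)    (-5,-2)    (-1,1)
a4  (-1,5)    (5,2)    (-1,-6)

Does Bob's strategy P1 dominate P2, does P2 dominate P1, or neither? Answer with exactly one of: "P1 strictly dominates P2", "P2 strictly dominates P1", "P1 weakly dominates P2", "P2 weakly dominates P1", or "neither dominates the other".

Compare P1 to P2 across each opponent action: a1: -2>-4, a2: 0>-8, a3: 2>-2, a4: 5>2.
P1 gives a strictly higher payoff against each opponent action, so P1 strictly dominates P2.

P1 strictly dominates P2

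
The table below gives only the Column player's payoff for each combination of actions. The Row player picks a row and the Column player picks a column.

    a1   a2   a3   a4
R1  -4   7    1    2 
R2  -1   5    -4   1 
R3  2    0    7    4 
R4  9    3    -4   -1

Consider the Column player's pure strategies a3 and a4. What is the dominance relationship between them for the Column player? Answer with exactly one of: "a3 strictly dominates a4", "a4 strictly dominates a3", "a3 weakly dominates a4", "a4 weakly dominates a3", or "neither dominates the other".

neither dominates the other

Compare a3 to a4 across each choice by the Row player: R1: 1<2, R2: -4<1, R3: 7>4, R4: -4<-1.
a3 does better at R3 but worse at R1, R2, R4; neither strategy dominates the other.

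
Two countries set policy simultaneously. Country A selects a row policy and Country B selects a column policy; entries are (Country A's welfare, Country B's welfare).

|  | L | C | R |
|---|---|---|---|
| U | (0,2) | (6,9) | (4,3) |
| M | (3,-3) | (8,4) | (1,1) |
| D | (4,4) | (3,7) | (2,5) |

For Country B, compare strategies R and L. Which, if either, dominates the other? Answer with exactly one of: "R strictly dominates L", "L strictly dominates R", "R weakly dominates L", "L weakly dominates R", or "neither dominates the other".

R strictly dominates L

Compare R to L across every action of Country A: U: 3>2, M: 1>-3, D: 5>4.
R gives a strictly higher payoff against every action of Country A, so R strictly dominates L.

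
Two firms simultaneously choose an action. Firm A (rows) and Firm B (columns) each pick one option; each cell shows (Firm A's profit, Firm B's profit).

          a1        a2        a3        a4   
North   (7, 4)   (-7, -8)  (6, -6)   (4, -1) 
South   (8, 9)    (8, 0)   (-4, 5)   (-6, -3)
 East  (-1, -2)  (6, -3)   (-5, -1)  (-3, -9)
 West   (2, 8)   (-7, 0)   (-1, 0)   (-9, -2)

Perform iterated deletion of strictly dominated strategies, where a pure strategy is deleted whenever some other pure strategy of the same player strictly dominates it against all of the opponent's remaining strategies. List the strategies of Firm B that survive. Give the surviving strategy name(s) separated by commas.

Column a2 is eliminated: a1 beats it against every remaining row (North: 4>-8, South: 9>0, East: -2>-3, West: 8>0).
Row East is eliminated: North beats it against every remaining column (a1: 7>-1, a3: 6>-5, a4: 4>-3).
Row West is eliminated: North beats it against every remaining column (a1: 7>2, a3: 6>-1, a4: 4>-9).
For Firm B, a1 strictly dominates a3 on the remaining rows (North: 4>-6, South: 9>5); eliminate a3.
For Firm B, a1 strictly dominates a4 on the remaining rows (North: 4>-1, South: 9>-3); eliminate a4.
Row North is eliminated: South beats it against every remaining column (a1: 8>7).
Among the remaining strategies, none is strictly dominated by another pure strategy of the same player, so the elimination stops.
Surviving strategies — Firm A: {South}; Firm B: {a1}.

a1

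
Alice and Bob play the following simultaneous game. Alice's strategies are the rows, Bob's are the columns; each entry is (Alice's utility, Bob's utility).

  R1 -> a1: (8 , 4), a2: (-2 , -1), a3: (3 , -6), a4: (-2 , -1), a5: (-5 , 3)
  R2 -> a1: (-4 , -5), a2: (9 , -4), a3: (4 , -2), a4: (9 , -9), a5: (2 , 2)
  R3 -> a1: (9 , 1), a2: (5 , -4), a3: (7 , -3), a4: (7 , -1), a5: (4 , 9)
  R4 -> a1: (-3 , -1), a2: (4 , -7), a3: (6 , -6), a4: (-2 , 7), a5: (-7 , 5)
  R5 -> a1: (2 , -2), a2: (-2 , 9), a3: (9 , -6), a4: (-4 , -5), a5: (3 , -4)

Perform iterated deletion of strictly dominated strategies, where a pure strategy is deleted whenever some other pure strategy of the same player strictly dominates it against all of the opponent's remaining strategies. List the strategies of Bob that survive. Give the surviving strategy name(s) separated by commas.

For Alice, R3 strictly dominates R1 on the remaining columns (a1: 9>8, a2: 5>-2, a3: 7>3, a4: 7>-2, a5: 4>-5); eliminate R1.
Alice's strategy R4 is strictly dominated by R3 (a1: 9>-3, a2: 5>4, a3: 7>6, a4: 7>-2, a5: 4>-7) and is removed.
For Bob, a5 strictly dominates a3 on the remaining rows (R2: 2>-2, R3: 9>-3, R5: -4>-6); eliminate a3.
Alice's strategy R5 is strictly dominated by R3 (a1: 9>2, a2: 5>-2, a4: 7>-4, a5: 4>3) and is removed.
For Bob, a5 strictly dominates a1 on the remaining rows (R2: 2>-5, R3: 9>1); eliminate a1.
Column a2 is eliminated: a5 beats it against every remaining row (R2: 2>-4, R3: 9>-4).
Bob's strategy a4 is strictly dominated by a5 (R2: 2>-9, R3: 9>-1) and is removed.
Alice's strategy R2 is strictly dominated by R3 (a5: 4>2) and is removed.
Among the remaining strategies, none is strictly dominated by another pure strategy of the same player, so the elimination stops.
Surviving strategies — Alice: {R3}; Bob: {a5}.

a5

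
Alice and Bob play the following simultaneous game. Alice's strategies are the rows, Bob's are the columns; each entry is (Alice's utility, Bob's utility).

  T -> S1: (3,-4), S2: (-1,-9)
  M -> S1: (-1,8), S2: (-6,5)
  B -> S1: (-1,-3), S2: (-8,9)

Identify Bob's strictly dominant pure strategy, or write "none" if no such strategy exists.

none

S1 fails to dominate S2 at B (-3<9).
S2 fails to dominate S1 at T (-9<-4).
No single strategy dominates all the others.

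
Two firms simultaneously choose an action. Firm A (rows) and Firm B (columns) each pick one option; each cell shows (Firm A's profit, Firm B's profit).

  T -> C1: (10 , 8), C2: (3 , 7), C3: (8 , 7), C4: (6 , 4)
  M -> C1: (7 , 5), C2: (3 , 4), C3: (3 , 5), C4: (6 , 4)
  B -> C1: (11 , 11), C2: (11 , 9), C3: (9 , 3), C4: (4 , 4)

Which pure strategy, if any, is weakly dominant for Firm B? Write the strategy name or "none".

C1 vs C2: T: 8>7, M: 5>4, B: 11>9.
C1 vs C3: T: 8>7, M: 5=5, B: 11>3.
C1 vs C4: T: 8>4, M: 5>4, B: 11>4.
C1 is at least as good as every other strategy against every opponent action, so it is weakly dominant.

C1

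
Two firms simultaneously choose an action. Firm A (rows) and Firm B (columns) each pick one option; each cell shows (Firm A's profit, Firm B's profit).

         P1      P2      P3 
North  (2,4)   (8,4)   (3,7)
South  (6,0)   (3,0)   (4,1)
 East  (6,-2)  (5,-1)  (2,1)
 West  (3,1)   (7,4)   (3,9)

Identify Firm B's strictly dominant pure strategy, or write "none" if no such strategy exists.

P3

P3 vs P1: North: 7>4, South: 1>0, East: 1>-2, West: 9>1.
P3 vs P2: North: 7>4, South: 1>0, East: 1>-1, West: 9>4.
P3 strictly beats every other strategy against every opponent action, so it is strictly dominant.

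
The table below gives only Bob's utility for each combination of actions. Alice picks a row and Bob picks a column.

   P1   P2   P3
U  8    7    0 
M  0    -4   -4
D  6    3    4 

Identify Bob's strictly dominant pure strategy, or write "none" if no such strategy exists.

P1

P1 vs P2: U: 8>7, M: 0>-4, D: 6>3.
P1 vs P3: U: 8>0, M: 0>-4, D: 6>4.
P1 strictly beats every other strategy against every opponent action, so it is strictly dominant.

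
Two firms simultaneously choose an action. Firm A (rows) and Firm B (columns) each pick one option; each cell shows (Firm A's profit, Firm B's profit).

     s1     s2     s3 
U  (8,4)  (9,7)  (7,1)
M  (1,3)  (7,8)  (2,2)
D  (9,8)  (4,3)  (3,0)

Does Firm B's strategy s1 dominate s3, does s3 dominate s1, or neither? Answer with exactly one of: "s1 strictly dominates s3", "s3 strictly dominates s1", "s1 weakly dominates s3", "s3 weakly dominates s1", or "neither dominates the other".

s1 strictly dominates s3

Compare s1 to s3 across every action of Firm A: U: 4>1, M: 3>2, D: 8>0.
s1 gives a strictly higher payoff against every action of Firm A, so s1 strictly dominates s3.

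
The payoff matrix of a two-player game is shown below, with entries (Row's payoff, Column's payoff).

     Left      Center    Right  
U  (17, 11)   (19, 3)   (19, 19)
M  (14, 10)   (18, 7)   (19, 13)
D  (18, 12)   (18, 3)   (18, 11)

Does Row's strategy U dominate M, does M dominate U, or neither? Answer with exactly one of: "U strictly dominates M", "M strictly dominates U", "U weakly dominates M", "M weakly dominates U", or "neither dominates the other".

U weakly dominates M

Compare U to M across each opponent action: Left: 17>14, Center: 19>18, Right: 19=19.
U is at least as good everywhere and strictly better somewhere (tied only at Right), so U weakly but not strictly dominates M.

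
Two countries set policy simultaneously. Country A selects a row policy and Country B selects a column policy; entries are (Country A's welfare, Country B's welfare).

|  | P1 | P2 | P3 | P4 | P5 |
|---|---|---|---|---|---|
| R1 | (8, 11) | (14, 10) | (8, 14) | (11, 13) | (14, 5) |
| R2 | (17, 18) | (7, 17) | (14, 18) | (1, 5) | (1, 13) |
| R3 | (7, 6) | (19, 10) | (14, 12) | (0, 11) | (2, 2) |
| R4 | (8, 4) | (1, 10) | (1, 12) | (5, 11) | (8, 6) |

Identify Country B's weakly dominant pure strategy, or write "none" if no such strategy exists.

P3 vs P1: R1: 14>11, R2: 18=18, R3: 12>6, R4: 12>4.
P3 vs P2: R1: 14>10, R2: 18>17, R3: 12>10, R4: 12>10.
P3 vs P4: R1: 14>13, R2: 18>5, R3: 12>11, R4: 12>11.
P3 vs P5: R1: 14>5, R2: 18>13, R3: 12>2, R4: 12>6.
P3 is at least as good as every other strategy against every opponent action, so it is weakly dominant.

P3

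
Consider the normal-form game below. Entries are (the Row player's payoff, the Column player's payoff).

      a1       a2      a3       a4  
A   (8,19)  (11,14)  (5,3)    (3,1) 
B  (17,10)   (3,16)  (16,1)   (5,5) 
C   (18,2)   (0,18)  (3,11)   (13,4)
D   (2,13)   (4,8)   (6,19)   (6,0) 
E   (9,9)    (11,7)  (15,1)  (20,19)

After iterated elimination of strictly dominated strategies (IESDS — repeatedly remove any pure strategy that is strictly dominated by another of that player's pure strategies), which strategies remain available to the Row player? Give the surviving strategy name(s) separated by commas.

A, B, C, E

Row D is eliminated: E beats it against every remaining column (a1: 9>2, a2: 11>4, a3: 15>6, a4: 20>6).
The Column player's strategy a3 is strictly dominated by a2 (A: 14>3, B: 16>1, C: 18>11, E: 7>1) and is removed.
Among the remaining strategies, none is strictly dominated by another pure strategy of the same player, so the elimination stops.
Surviving strategies — the Row player: {A, B, C, E}; the Column player: {a1, a2, a4}.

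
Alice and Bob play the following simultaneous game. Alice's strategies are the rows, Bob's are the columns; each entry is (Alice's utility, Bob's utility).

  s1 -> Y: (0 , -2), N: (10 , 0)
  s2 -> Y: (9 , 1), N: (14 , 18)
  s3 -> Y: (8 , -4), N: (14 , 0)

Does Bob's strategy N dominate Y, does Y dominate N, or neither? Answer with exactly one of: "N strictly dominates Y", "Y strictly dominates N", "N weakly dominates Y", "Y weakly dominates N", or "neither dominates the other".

N strictly dominates Y

Compare N to Y across every action of Alice: s1: 0>-2, s2: 18>1, s3: 0>-4.
Every comparison favours N, so N strictly dominates Y.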